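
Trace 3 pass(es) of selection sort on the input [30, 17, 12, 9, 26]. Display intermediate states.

Pass 1: Select minimum 9 at index 3, swap -> [9, 17, 12, 30, 26]
Pass 2: Select minimum 12 at index 2, swap -> [9, 12, 17, 30, 26]
Pass 3: Select minimum 17 at index 2, swap -> [9, 12, 17, 30, 26]


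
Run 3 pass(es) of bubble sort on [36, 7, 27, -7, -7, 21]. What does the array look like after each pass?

After pass 1: [7, 27, -7, -7, 21, 36] (5 swaps)
After pass 2: [7, -7, -7, 21, 27, 36] (3 swaps)
After pass 3: [-7, -7, 7, 21, 27, 36] (2 swaps)
Total swaps: 10


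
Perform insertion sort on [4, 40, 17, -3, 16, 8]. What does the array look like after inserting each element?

First element 4 is already 'sorted'
Insert 40: shifted 0 elements -> [4, 40, 17, -3, 16, 8]
Insert 17: shifted 1 elements -> [4, 17, 40, -3, 16, 8]
Insert -3: shifted 3 elements -> [-3, 4, 17, 40, 16, 8]
Insert 16: shifted 2 elements -> [-3, 4, 16, 17, 40, 8]
Insert 8: shifted 3 elements -> [-3, 4, 8, 16, 17, 40]


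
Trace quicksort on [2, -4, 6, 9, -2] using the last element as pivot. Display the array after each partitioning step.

Partition 1: pivot=-2 at index 1 -> [-4, -2, 6, 9, 2]
Partition 2: pivot=2 at index 2 -> [-4, -2, 2, 9, 6]
Partition 3: pivot=6 at index 3 -> [-4, -2, 2, 6, 9]


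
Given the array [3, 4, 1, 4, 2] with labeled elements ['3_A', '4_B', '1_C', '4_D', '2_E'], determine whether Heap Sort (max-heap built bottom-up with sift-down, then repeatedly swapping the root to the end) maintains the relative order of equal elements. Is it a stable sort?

Trace Heap Sort on the labeled array (the key is the number; the letter only tracks identity):
  Build max-heap: [4_B, 4_D, 1_C, 3_A, 2_E]
  Swap root 4_B to index 4, re-heapify first 4 -> [4_D, 3_A, 1_C, 2_E, 4_B]
  Swap root 4_D to index 3, re-heapify first 3 -> [3_A, 2_E, 1_C, 4_D, 4_B]
  Swap root 3_A to index 2, re-heapify first 2 -> [2_E, 1_C, 3_A, 4_D, 4_B]
  Swap root 2_E to index 1, re-heapify first 1 -> [1_C, 2_E, 3_A, 4_D, 4_B]
Final order: [1_C, 2_E, 3_A, 4_D, 4_B]
Equal keys:
  value 4: originally 4_B, 4_D; after sorting 4_D, 4_B -> order changed
Equal keys were reordered, so Heap Sort is not stable: heap construction and root-to-end swaps move elements without regard to the original order of equal keys. (One such input is enough; an unstable sort may happen to preserve order on other inputs, but it gives no guarantee.)
Answer: Not stable


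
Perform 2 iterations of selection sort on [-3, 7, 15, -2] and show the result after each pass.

Pass 1: Select minimum -3 at index 0, swap -> [-3, 7, 15, -2]
Pass 2: Select minimum -2 at index 3, swap -> [-3, -2, 15, 7]


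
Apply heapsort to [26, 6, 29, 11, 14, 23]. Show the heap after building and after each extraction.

Build heap: [29, 14, 26, 11, 6, 23]
Extract 29: [26, 14, 23, 11, 6, 29]
Extract 26: [23, 14, 6, 11, 26, 29]
Extract 23: [14, 11, 6, 23, 26, 29]
Extract 14: [11, 6, 14, 23, 26, 29]
Extract 11: [6, 11, 14, 23, 26, 29]


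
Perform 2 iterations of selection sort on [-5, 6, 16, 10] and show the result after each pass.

Pass 1: Select minimum -5 at index 0, swap -> [-5, 6, 16, 10]
Pass 2: Select minimum 6 at index 1, swap -> [-5, 6, 16, 10]


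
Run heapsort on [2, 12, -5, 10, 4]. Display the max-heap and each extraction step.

Build heap: [12, 10, -5, 2, 4]
Extract 12: [10, 4, -5, 2, 12]
Extract 10: [4, 2, -5, 10, 12]
Extract 4: [2, -5, 4, 10, 12]
Extract 2: [-5, 2, 4, 10, 12]


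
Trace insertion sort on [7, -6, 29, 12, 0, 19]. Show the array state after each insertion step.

First element 7 is already 'sorted'
Insert -6: shifted 1 elements -> [-6, 7, 29, 12, 0, 19]
Insert 29: shifted 0 elements -> [-6, 7, 29, 12, 0, 19]
Insert 12: shifted 1 elements -> [-6, 7, 12, 29, 0, 19]
Insert 0: shifted 3 elements -> [-6, 0, 7, 12, 29, 19]
Insert 19: shifted 1 elements -> [-6, 0, 7, 12, 19, 29]


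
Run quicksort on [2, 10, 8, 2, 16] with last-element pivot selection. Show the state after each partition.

Partition 1: pivot=16 at index 4 -> [2, 10, 8, 2, 16]
Partition 2: pivot=2 at index 1 -> [2, 2, 8, 10, 16]
Partition 3: pivot=10 at index 3 -> [2, 2, 8, 10, 16]


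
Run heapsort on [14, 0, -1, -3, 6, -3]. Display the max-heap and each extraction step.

Build heap: [14, 6, -1, -3, 0, -3]
Extract 14: [6, 0, -1, -3, -3, 14]
Extract 6: [0, -3, -1, -3, 6, 14]
Extract 0: [-1, -3, -3, 0, 6, 14]
Extract -1: [-3, -3, -1, 0, 6, 14]
Extract -3: [-3, -3, -1, 0, 6, 14]


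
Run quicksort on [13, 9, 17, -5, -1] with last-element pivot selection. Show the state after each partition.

Partition 1: pivot=-1 at index 1 -> [-5, -1, 17, 13, 9]
Partition 2: pivot=9 at index 2 -> [-5, -1, 9, 13, 17]
Partition 3: pivot=17 at index 4 -> [-5, -1, 9, 13, 17]


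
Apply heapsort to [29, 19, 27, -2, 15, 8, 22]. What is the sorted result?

Build heap: [29, 19, 27, -2, 15, 8, 22]
Extract 29: [27, 19, 22, -2, 15, 8, 29]
Extract 27: [22, 19, 8, -2, 15, 27, 29]
Extract 22: [19, 15, 8, -2, 22, 27, 29]
Extract 19: [15, -2, 8, 19, 22, 27, 29]
Extract 15: [8, -2, 15, 19, 22, 27, 29]
Extract 8: [-2, 8, 15, 19, 22, 27, 29]


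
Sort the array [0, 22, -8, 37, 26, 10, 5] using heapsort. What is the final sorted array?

Build heap: [37, 26, 10, 22, 0, -8, 5]
Extract 37: [26, 22, 10, 5, 0, -8, 37]
Extract 26: [22, 5, 10, -8, 0, 26, 37]
Extract 22: [10, 5, 0, -8, 22, 26, 37]
Extract 10: [5, -8, 0, 10, 22, 26, 37]
Extract 5: [0, -8, 5, 10, 22, 26, 37]
Extract 0: [-8, 0, 5, 10, 22, 26, 37]


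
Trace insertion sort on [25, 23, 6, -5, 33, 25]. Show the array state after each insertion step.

First element 25 is already 'sorted'
Insert 23: shifted 1 elements -> [23, 25, 6, -5, 33, 25]
Insert 6: shifted 2 elements -> [6, 23, 25, -5, 33, 25]
Insert -5: shifted 3 elements -> [-5, 6, 23, 25, 33, 25]
Insert 33: shifted 0 elements -> [-5, 6, 23, 25, 33, 25]
Insert 25: shifted 1 elements -> [-5, 6, 23, 25, 25, 33]


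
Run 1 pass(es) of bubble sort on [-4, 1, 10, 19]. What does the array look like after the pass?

After pass 1: [-4, 1, 10, 19] (0 swaps)
Total swaps: 0


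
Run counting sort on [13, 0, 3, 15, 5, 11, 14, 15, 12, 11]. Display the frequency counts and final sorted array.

Count array: [1, 0, 0, 1, 0, 1, 0, 0, 0, 0, 0, 2, 1, 1, 1, 2]
(count[i] = number of elements equal to i)
Cumulative count: [1, 1, 1, 2, 2, 3, 3, 3, 3, 3, 3, 5, 6, 7, 8, 10]
Sorted: [0, 3, 5, 11, 11, 12, 13, 14, 15, 15]


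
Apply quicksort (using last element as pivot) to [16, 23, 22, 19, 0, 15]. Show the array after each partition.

Partition 1: pivot=15 at index 1 -> [0, 15, 22, 19, 16, 23]
Partition 2: pivot=23 at index 5 -> [0, 15, 22, 19, 16, 23]
Partition 3: pivot=16 at index 2 -> [0, 15, 16, 19, 22, 23]
Partition 4: pivot=22 at index 4 -> [0, 15, 16, 19, 22, 23]


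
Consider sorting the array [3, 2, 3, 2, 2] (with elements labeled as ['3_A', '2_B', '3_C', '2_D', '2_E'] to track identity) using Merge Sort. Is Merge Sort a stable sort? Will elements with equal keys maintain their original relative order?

Trace Merge Sort on the labeled array (the key is the number; the letter only tracks identity):
  Merge [3_A] + [2_B] -> [2_B, 3_A]
  Merge [2_D] + [2_E] -> [2_D, 2_E]
  Merge [3_C] + [2_D, 2_E] -> [2_D, 2_E, 3_C]
  Merge [2_B, 3_A] + [2_D, 2_E, 3_C] -> [2_B, 2_D, 2_E, 3_A, 3_C]
Final order: [2_B, 2_D, 2_E, 3_A, 3_C]
Equal keys:
  value 2: originally 2_B, 2_D, 2_E; after sorting 2_B, 2_D, 2_E -> order preserved
  value 3: originally 3_A, 3_C; after sorting 3_A, 3_C -> order preserved
All equal keys kept their original relative order. Merge Sort is stable: when the heads of the two halves are equal the merge takes from the left half first.
Answer: Stable


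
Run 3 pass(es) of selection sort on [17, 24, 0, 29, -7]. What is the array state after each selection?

Pass 1: Select minimum -7 at index 4, swap -> [-7, 24, 0, 29, 17]
Pass 2: Select minimum 0 at index 2, swap -> [-7, 0, 24, 29, 17]
Pass 3: Select minimum 17 at index 4, swap -> [-7, 0, 17, 29, 24]


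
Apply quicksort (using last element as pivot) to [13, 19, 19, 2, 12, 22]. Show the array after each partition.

Partition 1: pivot=22 at index 5 -> [13, 19, 19, 2, 12, 22]
Partition 2: pivot=12 at index 1 -> [2, 12, 19, 13, 19, 22]
Partition 3: pivot=19 at index 4 -> [2, 12, 19, 13, 19, 22]
Partition 4: pivot=13 at index 2 -> [2, 12, 13, 19, 19, 22]


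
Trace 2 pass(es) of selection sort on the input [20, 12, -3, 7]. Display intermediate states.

Pass 1: Select minimum -3 at index 2, swap -> [-3, 12, 20, 7]
Pass 2: Select minimum 7 at index 3, swap -> [-3, 7, 20, 12]


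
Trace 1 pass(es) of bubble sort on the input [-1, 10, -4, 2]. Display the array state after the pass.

After pass 1: [-1, -4, 2, 10] (2 swaps)
Total swaps: 2


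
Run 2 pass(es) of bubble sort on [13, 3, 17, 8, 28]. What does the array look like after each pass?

After pass 1: [3, 13, 8, 17, 28] (2 swaps)
After pass 2: [3, 8, 13, 17, 28] (1 swaps)
Total swaps: 3


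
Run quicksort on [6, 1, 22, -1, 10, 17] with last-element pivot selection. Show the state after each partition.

Partition 1: pivot=17 at index 4 -> [6, 1, -1, 10, 17, 22]
Partition 2: pivot=10 at index 3 -> [6, 1, -1, 10, 17, 22]
Partition 3: pivot=-1 at index 0 -> [-1, 1, 6, 10, 17, 22]
Partition 4: pivot=6 at index 2 -> [-1, 1, 6, 10, 17, 22]


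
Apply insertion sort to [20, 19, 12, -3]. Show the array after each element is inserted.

First element 20 is already 'sorted'
Insert 19: shifted 1 elements -> [19, 20, 12, -3]
Insert 12: shifted 2 elements -> [12, 19, 20, -3]
Insert -3: shifted 3 elements -> [-3, 12, 19, 20]


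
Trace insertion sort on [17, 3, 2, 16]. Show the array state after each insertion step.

First element 17 is already 'sorted'
Insert 3: shifted 1 elements -> [3, 17, 2, 16]
Insert 2: shifted 2 elements -> [2, 3, 17, 16]
Insert 16: shifted 1 elements -> [2, 3, 16, 17]


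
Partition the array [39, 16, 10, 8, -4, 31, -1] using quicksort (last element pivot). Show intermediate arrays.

Partition 1: pivot=-1 at index 1 -> [-4, -1, 10, 8, 39, 31, 16]
Partition 2: pivot=16 at index 4 -> [-4, -1, 10, 8, 16, 31, 39]
Partition 3: pivot=8 at index 2 -> [-4, -1, 8, 10, 16, 31, 39]
Partition 4: pivot=39 at index 6 -> [-4, -1, 8, 10, 16, 31, 39]


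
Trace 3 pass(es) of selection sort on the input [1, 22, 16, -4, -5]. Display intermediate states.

Pass 1: Select minimum -5 at index 4, swap -> [-5, 22, 16, -4, 1]
Pass 2: Select minimum -4 at index 3, swap -> [-5, -4, 16, 22, 1]
Pass 3: Select minimum 1 at index 4, swap -> [-5, -4, 1, 22, 16]


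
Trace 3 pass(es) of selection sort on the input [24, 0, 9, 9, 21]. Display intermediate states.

Pass 1: Select minimum 0 at index 1, swap -> [0, 24, 9, 9, 21]
Pass 2: Select minimum 9 at index 2, swap -> [0, 9, 24, 9, 21]
Pass 3: Select minimum 9 at index 3, swap -> [0, 9, 9, 24, 21]


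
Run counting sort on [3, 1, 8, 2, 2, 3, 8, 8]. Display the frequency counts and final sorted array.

Count array: [0, 1, 2, 2, 0, 0, 0, 0, 3]
(count[i] = number of elements equal to i)
Cumulative count: [0, 1, 3, 5, 5, 5, 5, 5, 8]
Sorted: [1, 2, 2, 3, 3, 8, 8, 8]


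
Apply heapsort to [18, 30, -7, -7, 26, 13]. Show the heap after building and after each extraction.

Build heap: [30, 26, 13, -7, 18, -7]
Extract 30: [26, 18, 13, -7, -7, 30]
Extract 26: [18, -7, 13, -7, 26, 30]
Extract 18: [13, -7, -7, 18, 26, 30]
Extract 13: [-7, -7, 13, 18, 26, 30]
Extract -7: [-7, -7, 13, 18, 26, 30]


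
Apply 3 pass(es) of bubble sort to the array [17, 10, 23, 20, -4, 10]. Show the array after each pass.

After pass 1: [10, 17, 20, -4, 10, 23] (4 swaps)
After pass 2: [10, 17, -4, 10, 20, 23] (2 swaps)
After pass 3: [10, -4, 10, 17, 20, 23] (2 swaps)
Total swaps: 8


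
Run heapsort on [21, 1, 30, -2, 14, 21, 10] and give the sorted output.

Build heap: [30, 14, 21, -2, 1, 21, 10]
Extract 30: [21, 14, 21, -2, 1, 10, 30]
Extract 21: [21, 14, 10, -2, 1, 21, 30]
Extract 21: [14, 1, 10, -2, 21, 21, 30]
Extract 14: [10, 1, -2, 14, 21, 21, 30]
Extract 10: [1, -2, 10, 14, 21, 21, 30]
Extract 1: [-2, 1, 10, 14, 21, 21, 30]


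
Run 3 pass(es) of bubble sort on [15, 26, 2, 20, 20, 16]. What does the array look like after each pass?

After pass 1: [15, 2, 20, 20, 16, 26] (4 swaps)
After pass 2: [2, 15, 20, 16, 20, 26] (2 swaps)
After pass 3: [2, 15, 16, 20, 20, 26] (1 swaps)
Total swaps: 7


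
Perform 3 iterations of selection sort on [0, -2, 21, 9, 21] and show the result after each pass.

Pass 1: Select minimum -2 at index 1, swap -> [-2, 0, 21, 9, 21]
Pass 2: Select minimum 0 at index 1, swap -> [-2, 0, 21, 9, 21]
Pass 3: Select minimum 9 at index 3, swap -> [-2, 0, 9, 21, 21]


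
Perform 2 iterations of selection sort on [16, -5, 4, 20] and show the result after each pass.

Pass 1: Select minimum -5 at index 1, swap -> [-5, 16, 4, 20]
Pass 2: Select minimum 4 at index 2, swap -> [-5, 4, 16, 20]


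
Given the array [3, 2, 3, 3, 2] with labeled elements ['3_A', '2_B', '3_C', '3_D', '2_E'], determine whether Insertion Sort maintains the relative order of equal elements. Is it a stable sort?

Trace Insertion Sort on the labeled array (the key is the number; the letter only tracks identity):
  Insert 2_B at index 0: [2_B, 3_A, 3_C, 3_D, 2_E]
  Insert 3_C at index 2: [2_B, 3_A, 3_C, 3_D, 2_E]
  Insert 3_D at index 3: [2_B, 3_A, 3_C, 3_D, 2_E]
  Insert 2_E at index 1: [2_B, 2_E, 3_A, 3_C, 3_D]
Final order: [2_B, 2_E, 3_A, 3_C, 3_D]
Equal keys:
  value 2: originally 2_B, 2_E; after sorting 2_B, 2_E -> order preserved
  value 3: originally 3_A, 3_C, 3_D; after sorting 3_A, 3_C, 3_D -> order preserved
All equal keys kept their original relative order. Insertion Sort is stable: elements are shifted only while they are strictly greater than the key, so a key is inserted after any equal elements already placed.
Answer: Stable


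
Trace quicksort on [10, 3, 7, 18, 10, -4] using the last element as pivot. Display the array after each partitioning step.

Partition 1: pivot=-4 at index 0 -> [-4, 3, 7, 18, 10, 10]
Partition 2: pivot=10 at index 4 -> [-4, 3, 7, 10, 10, 18]
Partition 3: pivot=10 at index 3 -> [-4, 3, 7, 10, 10, 18]
Partition 4: pivot=7 at index 2 -> [-4, 3, 7, 10, 10, 18]


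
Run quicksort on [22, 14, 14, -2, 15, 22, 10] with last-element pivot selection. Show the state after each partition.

Partition 1: pivot=10 at index 1 -> [-2, 10, 14, 22, 15, 22, 14]
Partition 2: pivot=14 at index 3 -> [-2, 10, 14, 14, 15, 22, 22]
Partition 3: pivot=22 at index 6 -> [-2, 10, 14, 14, 15, 22, 22]
Partition 4: pivot=22 at index 5 -> [-2, 10, 14, 14, 15, 22, 22]


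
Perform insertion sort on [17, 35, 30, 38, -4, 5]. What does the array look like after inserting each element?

First element 17 is already 'sorted'
Insert 35: shifted 0 elements -> [17, 35, 30, 38, -4, 5]
Insert 30: shifted 1 elements -> [17, 30, 35, 38, -4, 5]
Insert 38: shifted 0 elements -> [17, 30, 35, 38, -4, 5]
Insert -4: shifted 4 elements -> [-4, 17, 30, 35, 38, 5]
Insert 5: shifted 4 elements -> [-4, 5, 17, 30, 35, 38]


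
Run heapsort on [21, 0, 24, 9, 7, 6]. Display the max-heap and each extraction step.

Build heap: [24, 9, 21, 0, 7, 6]
Extract 24: [21, 9, 6, 0, 7, 24]
Extract 21: [9, 7, 6, 0, 21, 24]
Extract 9: [7, 0, 6, 9, 21, 24]
Extract 7: [6, 0, 7, 9, 21, 24]
Extract 6: [0, 6, 7, 9, 21, 24]


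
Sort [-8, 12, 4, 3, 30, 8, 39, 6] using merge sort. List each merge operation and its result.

Divide and conquer:
  Merge [-8] + [12] -> [-8, 12]
  Merge [4] + [3] -> [3, 4]
  Merge [-8, 12] + [3, 4] -> [-8, 3, 4, 12]
  Merge [30] + [8] -> [8, 30]
  Merge [39] + [6] -> [6, 39]
  Merge [8, 30] + [6, 39] -> [6, 8, 30, 39]
  Merge [-8, 3, 4, 12] + [6, 8, 30, 39] -> [-8, 3, 4, 6, 8, 12, 30, 39]


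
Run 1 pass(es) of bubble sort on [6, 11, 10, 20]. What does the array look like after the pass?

After pass 1: [6, 10, 11, 20] (1 swaps)
Total swaps: 1


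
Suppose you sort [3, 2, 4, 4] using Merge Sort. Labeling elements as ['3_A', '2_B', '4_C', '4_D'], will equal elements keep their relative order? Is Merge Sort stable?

Trace Merge Sort on the labeled array (the key is the number; the letter only tracks identity):
  Merge [3_A] + [2_B] -> [2_B, 3_A]
  Merge [4_C] + [4_D] -> [4_C, 4_D]
  Merge [2_B, 3_A] + [4_C, 4_D] -> [2_B, 3_A, 4_C, 4_D]
Final order: [2_B, 3_A, 4_C, 4_D]
Equal keys:
  value 4: originally 4_C, 4_D; after sorting 4_C, 4_D -> order preserved
All equal keys kept their original relative order. Merge Sort is stable: when the heads of the two halves are equal the merge takes from the left half first.
Answer: Stable


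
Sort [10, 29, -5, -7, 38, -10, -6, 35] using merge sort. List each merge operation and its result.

Divide and conquer:
  Merge [10] + [29] -> [10, 29]
  Merge [-5] + [-7] -> [-7, -5]
  Merge [10, 29] + [-7, -5] -> [-7, -5, 10, 29]
  Merge [38] + [-10] -> [-10, 38]
  Merge [-6] + [35] -> [-6, 35]
  Merge [-10, 38] + [-6, 35] -> [-10, -6, 35, 38]
  Merge [-7, -5, 10, 29] + [-10, -6, 35, 38] -> [-10, -7, -6, -5, 10, 29, 35, 38]


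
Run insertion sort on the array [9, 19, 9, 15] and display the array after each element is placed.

First element 9 is already 'sorted'
Insert 19: shifted 0 elements -> [9, 19, 9, 15]
Insert 9: shifted 1 elements -> [9, 9, 19, 15]
Insert 15: shifted 1 elements -> [9, 9, 15, 19]


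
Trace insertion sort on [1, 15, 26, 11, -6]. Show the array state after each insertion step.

First element 1 is already 'sorted'
Insert 15: shifted 0 elements -> [1, 15, 26, 11, -6]
Insert 26: shifted 0 elements -> [1, 15, 26, 11, -6]
Insert 11: shifted 2 elements -> [1, 11, 15, 26, -6]
Insert -6: shifted 4 elements -> [-6, 1, 11, 15, 26]


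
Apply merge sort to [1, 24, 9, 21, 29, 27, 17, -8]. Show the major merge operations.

Divide and conquer:
  Merge [1] + [24] -> [1, 24]
  Merge [9] + [21] -> [9, 21]
  Merge [1, 24] + [9, 21] -> [1, 9, 21, 24]
  Merge [29] + [27] -> [27, 29]
  Merge [17] + [-8] -> [-8, 17]
  Merge [27, 29] + [-8, 17] -> [-8, 17, 27, 29]
  Merge [1, 9, 21, 24] + [-8, 17, 27, 29] -> [-8, 1, 9, 17, 21, 24, 27, 29]


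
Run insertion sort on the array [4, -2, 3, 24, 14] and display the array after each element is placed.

First element 4 is already 'sorted'
Insert -2: shifted 1 elements -> [-2, 4, 3, 24, 14]
Insert 3: shifted 1 elements -> [-2, 3, 4, 24, 14]
Insert 24: shifted 0 elements -> [-2, 3, 4, 24, 14]
Insert 14: shifted 1 elements -> [-2, 3, 4, 14, 24]


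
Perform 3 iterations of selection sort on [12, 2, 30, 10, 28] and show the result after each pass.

Pass 1: Select minimum 2 at index 1, swap -> [2, 12, 30, 10, 28]
Pass 2: Select minimum 10 at index 3, swap -> [2, 10, 30, 12, 28]
Pass 3: Select minimum 12 at index 3, swap -> [2, 10, 12, 30, 28]


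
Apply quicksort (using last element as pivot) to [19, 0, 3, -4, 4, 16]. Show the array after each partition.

Partition 1: pivot=16 at index 4 -> [0, 3, -4, 4, 16, 19]
Partition 2: pivot=4 at index 3 -> [0, 3, -4, 4, 16, 19]
Partition 3: pivot=-4 at index 0 -> [-4, 3, 0, 4, 16, 19]
Partition 4: pivot=0 at index 1 -> [-4, 0, 3, 4, 16, 19]


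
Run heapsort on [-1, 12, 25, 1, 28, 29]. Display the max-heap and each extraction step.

Build heap: [29, 28, 25, 1, 12, -1]
Extract 29: [28, 12, 25, 1, -1, 29]
Extract 28: [25, 12, -1, 1, 28, 29]
Extract 25: [12, 1, -1, 25, 28, 29]
Extract 12: [1, -1, 12, 25, 28, 29]
Extract 1: [-1, 1, 12, 25, 28, 29]


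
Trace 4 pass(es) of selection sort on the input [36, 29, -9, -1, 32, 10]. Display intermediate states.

Pass 1: Select minimum -9 at index 2, swap -> [-9, 29, 36, -1, 32, 10]
Pass 2: Select minimum -1 at index 3, swap -> [-9, -1, 36, 29, 32, 10]
Pass 3: Select minimum 10 at index 5, swap -> [-9, -1, 10, 29, 32, 36]
Pass 4: Select minimum 29 at index 3, swap -> [-9, -1, 10, 29, 32, 36]


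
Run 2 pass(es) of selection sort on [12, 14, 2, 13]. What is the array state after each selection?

Pass 1: Select minimum 2 at index 2, swap -> [2, 14, 12, 13]
Pass 2: Select minimum 12 at index 2, swap -> [2, 12, 14, 13]


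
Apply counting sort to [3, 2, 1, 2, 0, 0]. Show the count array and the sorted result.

Count array: [2, 1, 2, 1]
(count[i] = number of elements equal to i)
Cumulative count: [2, 3, 5, 6]
Sorted: [0, 0, 1, 2, 2, 3]


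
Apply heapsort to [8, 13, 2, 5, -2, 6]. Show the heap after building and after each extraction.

Build heap: [13, 8, 6, 5, -2, 2]
Extract 13: [8, 5, 6, 2, -2, 13]
Extract 8: [6, 5, -2, 2, 8, 13]
Extract 6: [5, 2, -2, 6, 8, 13]
Extract 5: [2, -2, 5, 6, 8, 13]
Extract 2: [-2, 2, 5, 6, 8, 13]


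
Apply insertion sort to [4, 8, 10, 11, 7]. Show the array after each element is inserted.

First element 4 is already 'sorted'
Insert 8: shifted 0 elements -> [4, 8, 10, 11, 7]
Insert 10: shifted 0 elements -> [4, 8, 10, 11, 7]
Insert 11: shifted 0 elements -> [4, 8, 10, 11, 7]
Insert 7: shifted 3 elements -> [4, 7, 8, 10, 11]


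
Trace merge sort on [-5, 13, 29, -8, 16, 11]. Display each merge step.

Divide and conquer:
  Merge [13] + [29] -> [13, 29]
  Merge [-5] + [13, 29] -> [-5, 13, 29]
  Merge [16] + [11] -> [11, 16]
  Merge [-8] + [11, 16] -> [-8, 11, 16]
  Merge [-5, 13, 29] + [-8, 11, 16] -> [-8, -5, 11, 13, 16, 29]


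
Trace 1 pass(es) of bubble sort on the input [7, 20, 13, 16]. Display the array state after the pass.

After pass 1: [7, 13, 16, 20] (2 swaps)
Total swaps: 2


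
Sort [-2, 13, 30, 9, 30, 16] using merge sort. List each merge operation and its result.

Divide and conquer:
  Merge [13] + [30] -> [13, 30]
  Merge [-2] + [13, 30] -> [-2, 13, 30]
  Merge [30] + [16] -> [16, 30]
  Merge [9] + [16, 30] -> [9, 16, 30]
  Merge [-2, 13, 30] + [9, 16, 30] -> [-2, 9, 13, 16, 30, 30]


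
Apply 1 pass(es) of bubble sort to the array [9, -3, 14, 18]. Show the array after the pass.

After pass 1: [-3, 9, 14, 18] (1 swaps)
Total swaps: 1


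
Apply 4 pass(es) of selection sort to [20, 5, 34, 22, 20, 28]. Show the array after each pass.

Pass 1: Select minimum 5 at index 1, swap -> [5, 20, 34, 22, 20, 28]
Pass 2: Select minimum 20 at index 1, swap -> [5, 20, 34, 22, 20, 28]
Pass 3: Select minimum 20 at index 4, swap -> [5, 20, 20, 22, 34, 28]
Pass 4: Select minimum 22 at index 3, swap -> [5, 20, 20, 22, 34, 28]


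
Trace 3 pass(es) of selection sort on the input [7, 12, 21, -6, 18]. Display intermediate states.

Pass 1: Select minimum -6 at index 3, swap -> [-6, 12, 21, 7, 18]
Pass 2: Select minimum 7 at index 3, swap -> [-6, 7, 21, 12, 18]
Pass 3: Select minimum 12 at index 3, swap -> [-6, 7, 12, 21, 18]


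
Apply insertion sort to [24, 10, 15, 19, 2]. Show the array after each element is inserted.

First element 24 is already 'sorted'
Insert 10: shifted 1 elements -> [10, 24, 15, 19, 2]
Insert 15: shifted 1 elements -> [10, 15, 24, 19, 2]
Insert 19: shifted 1 elements -> [10, 15, 19, 24, 2]
Insert 2: shifted 4 elements -> [2, 10, 15, 19, 24]


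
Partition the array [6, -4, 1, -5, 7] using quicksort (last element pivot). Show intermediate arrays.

Partition 1: pivot=7 at index 4 -> [6, -4, 1, -5, 7]
Partition 2: pivot=-5 at index 0 -> [-5, -4, 1, 6, 7]
Partition 3: pivot=6 at index 3 -> [-5, -4, 1, 6, 7]
Partition 4: pivot=1 at index 2 -> [-5, -4, 1, 6, 7]


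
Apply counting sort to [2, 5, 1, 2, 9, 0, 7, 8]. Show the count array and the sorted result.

Count array: [1, 1, 2, 0, 0, 1, 0, 1, 1, 1]
(count[i] = number of elements equal to i)
Cumulative count: [1, 2, 4, 4, 4, 5, 5, 6, 7, 8]
Sorted: [0, 1, 2, 2, 5, 7, 8, 9]


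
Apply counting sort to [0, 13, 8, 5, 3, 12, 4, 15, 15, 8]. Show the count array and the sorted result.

Count array: [1, 0, 0, 1, 1, 1, 0, 0, 2, 0, 0, 0, 1, 1, 0, 2]
(count[i] = number of elements equal to i)
Cumulative count: [1, 1, 1, 2, 3, 4, 4, 4, 6, 6, 6, 6, 7, 8, 8, 10]
Sorted: [0, 3, 4, 5, 8, 8, 12, 13, 15, 15]


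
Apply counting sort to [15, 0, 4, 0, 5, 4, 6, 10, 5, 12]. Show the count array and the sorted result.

Count array: [2, 0, 0, 0, 2, 2, 1, 0, 0, 0, 1, 0, 1, 0, 0, 1]
(count[i] = number of elements equal to i)
Cumulative count: [2, 2, 2, 2, 4, 6, 7, 7, 7, 7, 8, 8, 9, 9, 9, 10]
Sorted: [0, 0, 4, 4, 5, 5, 6, 10, 12, 15]


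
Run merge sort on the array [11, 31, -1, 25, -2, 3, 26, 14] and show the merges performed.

Divide and conquer:
  Merge [11] + [31] -> [11, 31]
  Merge [-1] + [25] -> [-1, 25]
  Merge [11, 31] + [-1, 25] -> [-1, 11, 25, 31]
  Merge [-2] + [3] -> [-2, 3]
  Merge [26] + [14] -> [14, 26]
  Merge [-2, 3] + [14, 26] -> [-2, 3, 14, 26]
  Merge [-1, 11, 25, 31] + [-2, 3, 14, 26] -> [-2, -1, 3, 11, 14, 25, 26, 31]


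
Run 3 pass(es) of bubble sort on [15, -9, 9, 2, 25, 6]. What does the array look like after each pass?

After pass 1: [-9, 9, 2, 15, 6, 25] (4 swaps)
After pass 2: [-9, 2, 9, 6, 15, 25] (2 swaps)
After pass 3: [-9, 2, 6, 9, 15, 25] (1 swaps)
Total swaps: 7


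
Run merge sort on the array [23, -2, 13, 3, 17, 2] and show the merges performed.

Divide and conquer:
  Merge [-2] + [13] -> [-2, 13]
  Merge [23] + [-2, 13] -> [-2, 13, 23]
  Merge [17] + [2] -> [2, 17]
  Merge [3] + [2, 17] -> [2, 3, 17]
  Merge [-2, 13, 23] + [2, 3, 17] -> [-2, 2, 3, 13, 17, 23]


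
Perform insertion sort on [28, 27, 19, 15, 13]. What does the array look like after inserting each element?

First element 28 is already 'sorted'
Insert 27: shifted 1 elements -> [27, 28, 19, 15, 13]
Insert 19: shifted 2 elements -> [19, 27, 28, 15, 13]
Insert 15: shifted 3 elements -> [15, 19, 27, 28, 13]
Insert 13: shifted 4 elements -> [13, 15, 19, 27, 28]


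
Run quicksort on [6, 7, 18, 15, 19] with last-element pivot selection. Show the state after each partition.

Partition 1: pivot=19 at index 4 -> [6, 7, 18, 15, 19]
Partition 2: pivot=15 at index 2 -> [6, 7, 15, 18, 19]
Partition 3: pivot=7 at index 1 -> [6, 7, 15, 18, 19]


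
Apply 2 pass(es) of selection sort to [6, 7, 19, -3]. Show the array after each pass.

Pass 1: Select minimum -3 at index 3, swap -> [-3, 7, 19, 6]
Pass 2: Select minimum 6 at index 3, swap -> [-3, 6, 19, 7]


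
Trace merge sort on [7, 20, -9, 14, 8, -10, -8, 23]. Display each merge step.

Divide and conquer:
  Merge [7] + [20] -> [7, 20]
  Merge [-9] + [14] -> [-9, 14]
  Merge [7, 20] + [-9, 14] -> [-9, 7, 14, 20]
  Merge [8] + [-10] -> [-10, 8]
  Merge [-8] + [23] -> [-8, 23]
  Merge [-10, 8] + [-8, 23] -> [-10, -8, 8, 23]
  Merge [-9, 7, 14, 20] + [-10, -8, 8, 23] -> [-10, -9, -8, 7, 8, 14, 20, 23]


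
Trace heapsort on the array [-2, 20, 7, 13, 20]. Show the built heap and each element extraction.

Build heap: [20, 20, 7, 13, -2]
Extract 20: [20, 13, 7, -2, 20]
Extract 20: [13, -2, 7, 20, 20]
Extract 13: [7, -2, 13, 20, 20]
Extract 7: [-2, 7, 13, 20, 20]


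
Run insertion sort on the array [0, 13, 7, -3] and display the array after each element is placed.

First element 0 is already 'sorted'
Insert 13: shifted 0 elements -> [0, 13, 7, -3]
Insert 7: shifted 1 elements -> [0, 7, 13, -3]
Insert -3: shifted 3 elements -> [-3, 0, 7, 13]


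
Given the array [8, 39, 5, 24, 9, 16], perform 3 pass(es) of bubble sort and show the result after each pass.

After pass 1: [8, 5, 24, 9, 16, 39] (4 swaps)
After pass 2: [5, 8, 9, 16, 24, 39] (3 swaps)
After pass 3: [5, 8, 9, 16, 24, 39] (0 swaps)
Total swaps: 7


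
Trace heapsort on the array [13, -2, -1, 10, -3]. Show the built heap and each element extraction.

Build heap: [13, 10, -1, -2, -3]
Extract 13: [10, -2, -1, -3, 13]
Extract 10: [-1, -2, -3, 10, 13]
Extract -1: [-2, -3, -1, 10, 13]
Extract -2: [-3, -2, -1, 10, 13]


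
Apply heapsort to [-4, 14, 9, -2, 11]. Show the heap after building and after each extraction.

Build heap: [14, 11, 9, -2, -4]
Extract 14: [11, -2, 9, -4, 14]
Extract 11: [9, -2, -4, 11, 14]
Extract 9: [-2, -4, 9, 11, 14]
Extract -2: [-4, -2, 9, 11, 14]


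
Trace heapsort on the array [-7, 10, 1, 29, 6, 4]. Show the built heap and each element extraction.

Build heap: [29, 10, 4, -7, 6, 1]
Extract 29: [10, 6, 4, -7, 1, 29]
Extract 10: [6, 1, 4, -7, 10, 29]
Extract 6: [4, 1, -7, 6, 10, 29]
Extract 4: [1, -7, 4, 6, 10, 29]
Extract 1: [-7, 1, 4, 6, 10, 29]


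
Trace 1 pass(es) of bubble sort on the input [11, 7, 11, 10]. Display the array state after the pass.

After pass 1: [7, 11, 10, 11] (2 swaps)
Total swaps: 2


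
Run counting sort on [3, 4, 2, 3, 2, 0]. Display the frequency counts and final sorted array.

Count array: [1, 0, 2, 2, 1]
(count[i] = number of elements equal to i)
Cumulative count: [1, 1, 3, 5, 6]
Sorted: [0, 2, 2, 3, 3, 4]


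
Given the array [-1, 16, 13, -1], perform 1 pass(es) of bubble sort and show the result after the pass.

After pass 1: [-1, 13, -1, 16] (2 swaps)
Total swaps: 2


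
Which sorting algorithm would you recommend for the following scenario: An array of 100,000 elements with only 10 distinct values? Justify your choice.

Best choice: 3-way quicksort or Counting sort
Reason: 3-way (Dutch national flag) partitioning groups every copy of the pivot together, so with only d=10 distinct keys quicksort finishes in O(n log d) expected time, which is effectively linear; counting sort runs in O(n + k) where k is the size of the key range (not the number of distinct values), so it is linear when the 10 values are integers drawn from a small known range


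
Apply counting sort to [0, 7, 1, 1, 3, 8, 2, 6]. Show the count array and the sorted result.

Count array: [1, 2, 1, 1, 0, 0, 1, 1, 1]
(count[i] = number of elements equal to i)
Cumulative count: [1, 3, 4, 5, 5, 5, 6, 7, 8]
Sorted: [0, 1, 1, 2, 3, 6, 7, 8]


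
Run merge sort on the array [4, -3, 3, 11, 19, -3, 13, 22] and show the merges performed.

Divide and conquer:
  Merge [4] + [-3] -> [-3, 4]
  Merge [3] + [11] -> [3, 11]
  Merge [-3, 4] + [3, 11] -> [-3, 3, 4, 11]
  Merge [19] + [-3] -> [-3, 19]
  Merge [13] + [22] -> [13, 22]
  Merge [-3, 19] + [13, 22] -> [-3, 13, 19, 22]
  Merge [-3, 3, 4, 11] + [-3, 13, 19, 22] -> [-3, -3, 3, 4, 11, 13, 19, 22]


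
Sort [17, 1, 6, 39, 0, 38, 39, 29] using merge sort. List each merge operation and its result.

Divide and conquer:
  Merge [17] + [1] -> [1, 17]
  Merge [6] + [39] -> [6, 39]
  Merge [1, 17] + [6, 39] -> [1, 6, 17, 39]
  Merge [0] + [38] -> [0, 38]
  Merge [39] + [29] -> [29, 39]
  Merge [0, 38] + [29, 39] -> [0, 29, 38, 39]
  Merge [1, 6, 17, 39] + [0, 29, 38, 39] -> [0, 1, 6, 17, 29, 38, 39, 39]


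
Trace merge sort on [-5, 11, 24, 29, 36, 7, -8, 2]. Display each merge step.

Divide and conquer:
  Merge [-5] + [11] -> [-5, 11]
  Merge [24] + [29] -> [24, 29]
  Merge [-5, 11] + [24, 29] -> [-5, 11, 24, 29]
  Merge [36] + [7] -> [7, 36]
  Merge [-8] + [2] -> [-8, 2]
  Merge [7, 36] + [-8, 2] -> [-8, 2, 7, 36]
  Merge [-5, 11, 24, 29] + [-8, 2, 7, 36] -> [-8, -5, 2, 7, 11, 24, 29, 36]


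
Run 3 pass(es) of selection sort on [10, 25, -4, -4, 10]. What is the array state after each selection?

Pass 1: Select minimum -4 at index 2, swap -> [-4, 25, 10, -4, 10]
Pass 2: Select minimum -4 at index 3, swap -> [-4, -4, 10, 25, 10]
Pass 3: Select minimum 10 at index 2, swap -> [-4, -4, 10, 25, 10]


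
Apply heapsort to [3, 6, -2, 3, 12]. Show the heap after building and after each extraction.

Build heap: [12, 6, -2, 3, 3]
Extract 12: [6, 3, -2, 3, 12]
Extract 6: [3, 3, -2, 6, 12]
Extract 3: [3, -2, 3, 6, 12]
Extract 3: [-2, 3, 3, 6, 12]


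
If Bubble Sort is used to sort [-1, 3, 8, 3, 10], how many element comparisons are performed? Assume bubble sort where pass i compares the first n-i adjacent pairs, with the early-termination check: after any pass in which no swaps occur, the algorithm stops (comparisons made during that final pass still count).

Pass 1: compare adjacent pairs (0,1)..(3,4) = 4 comparison(s), 1 swap(s) -> [-1, 3, 3, 8, 10]
Pass 2: compare adjacent pairs (0,1)..(2,3) = 3 comparison(s), 0 swap(s) -> [-1, 3, 3, 8, 10]
No swaps in this pass, so bubble sort stops here.
Total comparisons: 4 + 3 = 7


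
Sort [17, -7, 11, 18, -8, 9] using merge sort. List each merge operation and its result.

Divide and conquer:
  Merge [-7] + [11] -> [-7, 11]
  Merge [17] + [-7, 11] -> [-7, 11, 17]
  Merge [-8] + [9] -> [-8, 9]
  Merge [18] + [-8, 9] -> [-8, 9, 18]
  Merge [-7, 11, 17] + [-8, 9, 18] -> [-8, -7, 9, 11, 17, 18]


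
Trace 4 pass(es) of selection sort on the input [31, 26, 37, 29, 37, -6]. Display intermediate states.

Pass 1: Select minimum -6 at index 5, swap -> [-6, 26, 37, 29, 37, 31]
Pass 2: Select minimum 26 at index 1, swap -> [-6, 26, 37, 29, 37, 31]
Pass 3: Select minimum 29 at index 3, swap -> [-6, 26, 29, 37, 37, 31]
Pass 4: Select minimum 31 at index 5, swap -> [-6, 26, 29, 31, 37, 37]


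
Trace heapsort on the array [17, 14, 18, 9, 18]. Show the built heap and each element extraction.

Build heap: [18, 17, 18, 9, 14]
Extract 18: [18, 17, 14, 9, 18]
Extract 18: [17, 9, 14, 18, 18]
Extract 17: [14, 9, 17, 18, 18]
Extract 14: [9, 14, 17, 18, 18]


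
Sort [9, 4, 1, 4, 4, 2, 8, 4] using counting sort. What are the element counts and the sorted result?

Count array: [0, 1, 1, 0, 4, 0, 0, 0, 1, 1]
(count[i] = number of elements equal to i)
Cumulative count: [0, 1, 2, 2, 6, 6, 6, 6, 7, 8]
Sorted: [1, 2, 4, 4, 4, 4, 8, 9]


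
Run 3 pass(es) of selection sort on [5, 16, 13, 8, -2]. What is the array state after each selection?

Pass 1: Select minimum -2 at index 4, swap -> [-2, 16, 13, 8, 5]
Pass 2: Select minimum 5 at index 4, swap -> [-2, 5, 13, 8, 16]
Pass 3: Select minimum 8 at index 3, swap -> [-2, 5, 8, 13, 16]


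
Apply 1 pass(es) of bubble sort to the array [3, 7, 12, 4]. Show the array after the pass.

After pass 1: [3, 7, 4, 12] (1 swaps)
Total swaps: 1


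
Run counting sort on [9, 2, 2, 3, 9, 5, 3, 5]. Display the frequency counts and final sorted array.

Count array: [0, 0, 2, 2, 0, 2, 0, 0, 0, 2]
(count[i] = number of elements equal to i)
Cumulative count: [0, 0, 2, 4, 4, 6, 6, 6, 6, 8]
Sorted: [2, 2, 3, 3, 5, 5, 9, 9]


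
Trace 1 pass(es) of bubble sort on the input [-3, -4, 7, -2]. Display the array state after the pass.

After pass 1: [-4, -3, -2, 7] (2 swaps)
Total swaps: 2


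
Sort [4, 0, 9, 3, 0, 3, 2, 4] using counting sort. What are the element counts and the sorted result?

Count array: [2, 0, 1, 2, 2, 0, 0, 0, 0, 1]
(count[i] = number of elements equal to i)
Cumulative count: [2, 2, 3, 5, 7, 7, 7, 7, 7, 8]
Sorted: [0, 0, 2, 3, 3, 4, 4, 9]


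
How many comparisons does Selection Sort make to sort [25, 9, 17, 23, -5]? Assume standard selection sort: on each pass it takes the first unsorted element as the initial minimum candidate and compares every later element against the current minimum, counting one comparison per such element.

Pass 1: scan indices 1..4 for the minimum = 4 comparison(s); min is -5, place at index 0 -> [-5, 9, 17, 23, 25]
Pass 2: scan indices 2..4 for the minimum = 3 comparison(s); min is 9, place at index 1 -> [-5, 9, 17, 23, 25]
Pass 3: scan indices 3..4 for the minimum = 2 comparison(s); min is 17, place at index 2 -> [-5, 9, 17, 23, 25]
Pass 4: scan indices 4..4 for the minimum = 1 comparison(s); min is 23, place at index 3 -> [-5, 9, 17, 23, 25]
Selection sort always scans the whole unsorted suffix, so the count is (n-1) + (n-2) + ... + 1 = n(n-1)/2 = 5*4/2 = 10 regardless of the input order.
Total comparisons: 4 + 3 + 2 + 1 = 10


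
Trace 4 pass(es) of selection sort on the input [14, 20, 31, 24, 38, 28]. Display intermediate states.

Pass 1: Select minimum 14 at index 0, swap -> [14, 20, 31, 24, 38, 28]
Pass 2: Select minimum 20 at index 1, swap -> [14, 20, 31, 24, 38, 28]
Pass 3: Select minimum 24 at index 3, swap -> [14, 20, 24, 31, 38, 28]
Pass 4: Select minimum 28 at index 5, swap -> [14, 20, 24, 28, 38, 31]


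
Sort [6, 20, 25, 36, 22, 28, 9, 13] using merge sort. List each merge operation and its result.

Divide and conquer:
  Merge [6] + [20] -> [6, 20]
  Merge [25] + [36] -> [25, 36]
  Merge [6, 20] + [25, 36] -> [6, 20, 25, 36]
  Merge [22] + [28] -> [22, 28]
  Merge [9] + [13] -> [9, 13]
  Merge [22, 28] + [9, 13] -> [9, 13, 22, 28]
  Merge [6, 20, 25, 36] + [9, 13, 22, 28] -> [6, 9, 13, 20, 22, 25, 28, 36]


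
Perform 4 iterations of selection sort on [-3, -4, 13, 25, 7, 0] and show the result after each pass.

Pass 1: Select minimum -4 at index 1, swap -> [-4, -3, 13, 25, 7, 0]
Pass 2: Select minimum -3 at index 1, swap -> [-4, -3, 13, 25, 7, 0]
Pass 3: Select minimum 0 at index 5, swap -> [-4, -3, 0, 25, 7, 13]
Pass 4: Select minimum 7 at index 4, swap -> [-4, -3, 0, 7, 25, 13]


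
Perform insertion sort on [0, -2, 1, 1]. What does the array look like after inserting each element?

First element 0 is already 'sorted'
Insert -2: shifted 1 elements -> [-2, 0, 1, 1]
Insert 1: shifted 0 elements -> [-2, 0, 1, 1]
Insert 1: shifted 0 elements -> [-2, 0, 1, 1]


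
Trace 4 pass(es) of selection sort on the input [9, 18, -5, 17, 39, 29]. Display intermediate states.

Pass 1: Select minimum -5 at index 2, swap -> [-5, 18, 9, 17, 39, 29]
Pass 2: Select minimum 9 at index 2, swap -> [-5, 9, 18, 17, 39, 29]
Pass 3: Select minimum 17 at index 3, swap -> [-5, 9, 17, 18, 39, 29]
Pass 4: Select minimum 18 at index 3, swap -> [-5, 9, 17, 18, 39, 29]


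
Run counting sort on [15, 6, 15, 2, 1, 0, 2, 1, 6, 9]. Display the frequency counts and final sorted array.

Count array: [1, 2, 2, 0, 0, 0, 2, 0, 0, 1, 0, 0, 0, 0, 0, 2]
(count[i] = number of elements equal to i)
Cumulative count: [1, 3, 5, 5, 5, 5, 7, 7, 7, 8, 8, 8, 8, 8, 8, 10]
Sorted: [0, 1, 1, 2, 2, 6, 6, 9, 15, 15]


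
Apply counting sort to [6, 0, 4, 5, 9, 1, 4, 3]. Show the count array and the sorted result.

Count array: [1, 1, 0, 1, 2, 1, 1, 0, 0, 1]
(count[i] = number of elements equal to i)
Cumulative count: [1, 2, 2, 3, 5, 6, 7, 7, 7, 8]
Sorted: [0, 1, 3, 4, 4, 5, 6, 9]


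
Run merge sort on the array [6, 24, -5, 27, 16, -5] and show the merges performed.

Divide and conquer:
  Merge [24] + [-5] -> [-5, 24]
  Merge [6] + [-5, 24] -> [-5, 6, 24]
  Merge [16] + [-5] -> [-5, 16]
  Merge [27] + [-5, 16] -> [-5, 16, 27]
  Merge [-5, 6, 24] + [-5, 16, 27] -> [-5, -5, 6, 16, 24, 27]


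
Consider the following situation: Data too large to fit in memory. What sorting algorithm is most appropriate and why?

Best choice: External merge sort
Reason: Minimizes disk I/O by sequential reads/writes


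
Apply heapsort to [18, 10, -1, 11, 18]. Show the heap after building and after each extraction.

Build heap: [18, 18, -1, 11, 10]
Extract 18: [18, 11, -1, 10, 18]
Extract 18: [11, 10, -1, 18, 18]
Extract 11: [10, -1, 11, 18, 18]
Extract 10: [-1, 10, 11, 18, 18]


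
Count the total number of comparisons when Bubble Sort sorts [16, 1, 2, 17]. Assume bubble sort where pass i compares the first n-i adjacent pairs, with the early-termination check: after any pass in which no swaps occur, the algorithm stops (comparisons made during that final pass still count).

Pass 1: compare adjacent pairs (0,1)..(2,3) = 3 comparison(s), 2 swap(s) -> [1, 2, 16, 17]
Pass 2: compare adjacent pairs (0,1)..(1,2) = 2 comparison(s), 0 swap(s) -> [1, 2, 16, 17]
No swaps in this pass, so bubble sort stops here.
Total comparisons: 3 + 2 = 5


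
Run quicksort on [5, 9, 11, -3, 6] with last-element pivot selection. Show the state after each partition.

Partition 1: pivot=6 at index 2 -> [5, -3, 6, 9, 11]
Partition 2: pivot=-3 at index 0 -> [-3, 5, 6, 9, 11]
Partition 3: pivot=11 at index 4 -> [-3, 5, 6, 9, 11]


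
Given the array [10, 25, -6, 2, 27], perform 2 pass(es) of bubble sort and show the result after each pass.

After pass 1: [10, -6, 2, 25, 27] (2 swaps)
After pass 2: [-6, 2, 10, 25, 27] (2 swaps)
Total swaps: 4


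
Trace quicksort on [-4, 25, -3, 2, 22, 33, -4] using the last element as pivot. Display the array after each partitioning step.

Partition 1: pivot=-4 at index 1 -> [-4, -4, -3, 2, 22, 33, 25]
Partition 2: pivot=25 at index 5 -> [-4, -4, -3, 2, 22, 25, 33]
Partition 3: pivot=22 at index 4 -> [-4, -4, -3, 2, 22, 25, 33]
Partition 4: pivot=2 at index 3 -> [-4, -4, -3, 2, 22, 25, 33]
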